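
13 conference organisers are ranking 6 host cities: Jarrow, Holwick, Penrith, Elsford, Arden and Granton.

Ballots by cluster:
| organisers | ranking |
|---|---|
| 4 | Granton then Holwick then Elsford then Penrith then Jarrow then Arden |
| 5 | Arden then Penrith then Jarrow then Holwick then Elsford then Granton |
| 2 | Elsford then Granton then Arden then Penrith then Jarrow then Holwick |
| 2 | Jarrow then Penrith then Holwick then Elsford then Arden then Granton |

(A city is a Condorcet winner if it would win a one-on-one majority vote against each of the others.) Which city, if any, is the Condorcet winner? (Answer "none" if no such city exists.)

Head-to-head results (13 organisers):
Jarrow–Holwick: Jarrow 9–4.
Jarrow vs Penrith: Penrith wins 11–2.
Jarrow–Elsford: Jarrow 7–6.
Jarrow vs Arden: Arden, 7–6.
Jarrow vs Granton: 7 to 6, Jarrow.
Holwick vs Penrith: 4 for Holwick, 9 for Penrith — Penrith by 9–4.
Holwick–Elsford: Holwick 11–2.
Holwick–Arden: Arden 7–6.
Holwick vs Granton: 7 to 6, Holwick.
Penrith vs Elsford: 7 to 6, Penrith.
Penrith vs Arden: Penrith preferred on 4+2 = 6 ballots; Arden wins 7–6.
Penrith vs Granton: Penrith wins 7–6.
Elsford vs Arden: Elsford, 8–5.
Elsford vs Granton: Elsford, 9–4.
Arden–Granton: Arden 7–6.
No city is unbeaten: Jarrow loses to Penrith; Holwick loses to Jarrow; Penrith loses to Arden; Elsford loses to Jarrow; Arden loses to Elsford; Granton loses to Jarrow. In particular Jarrow beats Elsford beats Arden beats Jarrow is a majority cycle — no Condorcet winner exists.

none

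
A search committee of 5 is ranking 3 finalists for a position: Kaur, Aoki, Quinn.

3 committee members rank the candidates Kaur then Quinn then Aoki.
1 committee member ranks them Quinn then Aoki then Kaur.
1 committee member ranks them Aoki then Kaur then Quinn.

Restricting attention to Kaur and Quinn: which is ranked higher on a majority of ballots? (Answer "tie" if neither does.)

Ballots ranking Kaur above Quinn: 3 + 1 = 4.
Ballots ranking Quinn above Kaur: 5 − 4 = 1.
Kaur wins the head-to-head 4–1.

Kaur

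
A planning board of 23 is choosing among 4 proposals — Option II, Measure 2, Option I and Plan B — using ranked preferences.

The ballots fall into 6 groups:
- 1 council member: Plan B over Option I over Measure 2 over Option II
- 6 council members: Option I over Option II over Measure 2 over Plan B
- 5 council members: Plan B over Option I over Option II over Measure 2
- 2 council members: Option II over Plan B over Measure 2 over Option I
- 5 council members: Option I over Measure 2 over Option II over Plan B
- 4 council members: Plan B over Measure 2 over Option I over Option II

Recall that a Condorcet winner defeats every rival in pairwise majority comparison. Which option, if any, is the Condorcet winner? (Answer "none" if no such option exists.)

Check each pair by majority over 23 ballots:
Option II–Measure 2: Option II 13–10.
Option II vs Option I: Option I, 21–2.
Option II–Plan B: Option II 13–10.
Measure 2 vs Option I: Option I wins 17–6.
Measure 2–Plan B: Plan B 12–11.
Option I vs Plan B: Plan B wins 12–11.
No option is unbeaten: Option II loses to Option I; Measure 2 loses to Option II; Option I loses to Plan B; Plan B loses to Option II. In particular Option II beats Plan B beats Option I beats Option II is a majority cycle — no Condorcet winner exists.

none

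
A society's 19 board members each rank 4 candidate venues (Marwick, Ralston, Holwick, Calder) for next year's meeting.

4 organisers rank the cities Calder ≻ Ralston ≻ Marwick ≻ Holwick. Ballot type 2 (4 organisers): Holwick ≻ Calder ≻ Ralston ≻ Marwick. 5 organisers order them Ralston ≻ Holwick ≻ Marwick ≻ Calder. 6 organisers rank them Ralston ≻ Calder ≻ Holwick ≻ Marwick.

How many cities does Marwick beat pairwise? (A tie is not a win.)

Marwick against each rival (19 organisers):
Marwick–Ralston: Ralston 19–0.
Marwick vs Holwick: 4 for Marwick, 15 for Holwick — Holwick by 15–4.
Marwick–Calder: Calder 14–5.
Marwick beats no one; loses to Ralston, Holwick, Calder — 0 pairwise wins.

0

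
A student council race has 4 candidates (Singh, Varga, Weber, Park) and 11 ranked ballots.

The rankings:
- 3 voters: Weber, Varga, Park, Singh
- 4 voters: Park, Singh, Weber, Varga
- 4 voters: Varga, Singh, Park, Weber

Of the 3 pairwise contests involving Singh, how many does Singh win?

Singh against each rival (11 voters):
Singh–Varga: Varga 7–4.
Singh vs Weber: Singh, 8–3.
Singh vs Park: 4 to 7, Park.
Singh beats Weber; loses to Varga, Park — 1 pairwise win.

1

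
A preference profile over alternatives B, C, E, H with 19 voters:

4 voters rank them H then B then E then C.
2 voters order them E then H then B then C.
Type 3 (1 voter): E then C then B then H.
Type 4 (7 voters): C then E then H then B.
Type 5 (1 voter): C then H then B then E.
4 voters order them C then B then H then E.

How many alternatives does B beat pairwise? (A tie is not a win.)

B against each rival (19 voters):
B vs C: C, 13–6.
B vs E: E, 10–9.
B vs H: 5 to 14, H.
B beats no one; loses to C, E, H — 0 pairwise wins.

0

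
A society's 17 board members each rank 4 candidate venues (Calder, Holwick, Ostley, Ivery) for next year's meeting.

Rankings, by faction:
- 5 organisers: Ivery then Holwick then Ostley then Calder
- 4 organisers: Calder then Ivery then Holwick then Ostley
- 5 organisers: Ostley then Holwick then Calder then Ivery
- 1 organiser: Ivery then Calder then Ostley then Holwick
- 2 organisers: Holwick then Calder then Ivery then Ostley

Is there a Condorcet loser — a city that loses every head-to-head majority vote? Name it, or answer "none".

Head-to-head results (17 organisers):
Calder–Holwick: Holwick 12–5.
Calder vs Ostley: Ostley, 10–7.
Calder vs Ivery: Calder wins 11–6.
Holwick–Ostley: Holwick 11–6.
Holwick–Ivery: Ivery 10–7.
Ostley–Ivery: Ivery 12–5.
No city is winless: Calder beats Ivery; Holwick beats Calder; Ostley beats Calder; Ivery beats Holwick. There is no Condorcet loser.

none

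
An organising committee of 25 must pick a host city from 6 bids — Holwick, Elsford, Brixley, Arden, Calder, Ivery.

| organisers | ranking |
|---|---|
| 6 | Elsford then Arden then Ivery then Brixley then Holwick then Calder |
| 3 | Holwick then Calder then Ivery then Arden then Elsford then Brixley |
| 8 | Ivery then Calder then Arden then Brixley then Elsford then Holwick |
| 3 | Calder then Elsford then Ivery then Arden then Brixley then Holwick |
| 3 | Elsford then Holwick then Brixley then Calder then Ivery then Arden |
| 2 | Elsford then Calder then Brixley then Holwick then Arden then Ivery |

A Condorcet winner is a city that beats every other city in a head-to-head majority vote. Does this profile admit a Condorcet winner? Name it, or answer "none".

none

Head-to-head results (25 organisers):
Holwick vs Elsford: Elsford, 22–3.
Holwick vs Brixley: Brixley wins 19–6.
Holwick–Arden: Arden 17–8.
Holwick vs Calder: Calder, 13–12.
Holwick–Ivery: Ivery 17–8.
Elsford vs Brixley: Elsford, 17–8.
Elsford–Arden: Elsford 14–11.
Elsford vs Calder: Calder wins 14–11.
Elsford vs Ivery: Elsford wins 14–11.
Brixley vs Arden: Arden, 20–5.
Brixley vs Calder: Calder, 16–9.
Brixley–Ivery: Ivery 20–5.
Arden vs Calder: Calder, 19–6.
Arden–Ivery: Ivery 17–8.
Calder–Ivery: Ivery 14–11.
Each city drops at least one matchup (Holwick loses to Elsford; Elsford loses to Calder; Brixley loses to Elsford; Arden loses to Elsford; Calder loses to Ivery; Ivery loses to Elsford); the cycle Elsford → Ivery → Calder → Elsford rules out a Condorcet winner.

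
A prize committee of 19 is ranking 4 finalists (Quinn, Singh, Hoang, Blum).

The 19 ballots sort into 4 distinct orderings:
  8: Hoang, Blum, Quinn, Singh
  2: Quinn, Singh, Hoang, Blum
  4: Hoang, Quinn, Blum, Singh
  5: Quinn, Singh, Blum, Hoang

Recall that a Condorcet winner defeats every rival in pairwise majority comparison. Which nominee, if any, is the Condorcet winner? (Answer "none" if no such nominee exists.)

Hoang

Pairwise majorities:
Quinn vs Singh: Quinn wins 19–0.
Quinn–Hoang: Hoang 12–7.
Quinn vs Blum: Quinn, 11–8.
Singh–Hoang: Hoang 12–7.
Singh vs Blum: Blum wins 12–7.
Hoang vs Blum: Hoang, 14–5.
Only Hoang has no losses; Hoang is the Condorcet winner.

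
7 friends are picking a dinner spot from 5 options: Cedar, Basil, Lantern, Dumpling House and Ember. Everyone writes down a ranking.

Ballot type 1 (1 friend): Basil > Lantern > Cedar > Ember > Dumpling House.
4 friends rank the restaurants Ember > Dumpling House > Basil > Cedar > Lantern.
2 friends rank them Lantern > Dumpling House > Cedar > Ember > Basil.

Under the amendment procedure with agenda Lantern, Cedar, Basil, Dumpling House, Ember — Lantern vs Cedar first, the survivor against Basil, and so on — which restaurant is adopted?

Ember

Round 1: Lantern vs Cedar — 3–4, Cedar advances.
Round 2: Cedar vs Basil — 2–5, Basil advances.
Round 3: Basil vs Dumpling House — 1–6, Dumpling House advances.
Round 4: Dumpling House vs Ember — 2–5, Ember advances.
Ember survives the agenda.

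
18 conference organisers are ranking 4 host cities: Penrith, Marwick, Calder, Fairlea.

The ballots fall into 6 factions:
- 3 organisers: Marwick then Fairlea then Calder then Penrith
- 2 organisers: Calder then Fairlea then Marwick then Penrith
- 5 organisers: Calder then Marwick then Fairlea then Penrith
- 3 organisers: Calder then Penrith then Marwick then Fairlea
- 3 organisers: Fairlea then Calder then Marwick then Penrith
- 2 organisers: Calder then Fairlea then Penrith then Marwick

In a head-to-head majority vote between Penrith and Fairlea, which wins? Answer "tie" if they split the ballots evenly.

Ballots ranking Penrith above Fairlea: 3.
Ballots ranking Fairlea above Penrith: 18 − 3 = 15.
Fairlea wins the head-to-head 15–3.

Fairlea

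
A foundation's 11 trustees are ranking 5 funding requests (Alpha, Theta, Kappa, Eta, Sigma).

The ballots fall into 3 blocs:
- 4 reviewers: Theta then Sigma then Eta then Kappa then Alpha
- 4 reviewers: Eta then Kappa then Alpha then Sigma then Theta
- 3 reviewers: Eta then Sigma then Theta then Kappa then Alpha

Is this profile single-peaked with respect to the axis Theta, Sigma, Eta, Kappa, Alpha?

Axis positions: Theta=1, Sigma=2, Eta=3, Kappa=4, Alpha=5.
Bloc 1 (peak Theta at position 1): ranking walks positions 1-2-3-4-5, expanding outward from the peak — single-peaked.
Bloc 2 (peak Eta at position 3): ranking walks positions 3-4-5-2-1, expanding outward from the peak — single-peaked.
Bloc 3 (peak Eta at position 3): ranking walks positions 3-2-1-4-5, expanding outward from the peak — single-peaked.
Every ranking is single-peaked on this axis.

yes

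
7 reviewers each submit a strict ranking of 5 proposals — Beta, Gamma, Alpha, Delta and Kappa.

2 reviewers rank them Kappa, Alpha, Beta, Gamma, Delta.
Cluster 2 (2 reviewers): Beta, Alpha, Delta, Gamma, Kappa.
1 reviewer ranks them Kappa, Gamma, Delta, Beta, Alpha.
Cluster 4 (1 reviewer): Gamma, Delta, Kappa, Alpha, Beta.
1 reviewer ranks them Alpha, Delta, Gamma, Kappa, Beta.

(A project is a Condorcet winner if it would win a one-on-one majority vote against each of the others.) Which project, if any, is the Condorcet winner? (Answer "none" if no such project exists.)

Head-to-head results (7 reviewers):
Beta vs Gamma: 4 to 3, Beta.
Beta vs Alpha: 2+1 = 3 for Beta, 4 for Alpha — Alpha by 4–3.
Beta vs Delta: Beta preferred on 2+2 = 4 ballots; Beta wins 4–3.
Beta–Kappa: Kappa 5–2.
Gamma vs Alpha: Gamma preferred on 1+1 = 2 ballots; Alpha wins 5–2.
Gamma–Delta: Gamma 4–3.
Gamma vs Kappa: Gamma is ranked higher on 2+1+1 = 4 ballots, Kappa on 3. Gamma wins 4–3.
Alpha vs Delta: 2+2+1 = 5 for Alpha, 2 for Delta — Alpha by 5–2.
Alpha vs Kappa: Alpha preferred on 2+1 = 3 ballots; Kappa wins 4–3.
Delta–Kappa: Delta 4–3.
Every project loses at least once (Beta loses to Alpha; Gamma loses to Beta; Alpha loses to Kappa; Delta loses to Beta; Kappa loses to Gamma). The majority relation contains the cycle Beta beats Gamma beats Kappa beats Beta, so there is no Condorcet winner.

none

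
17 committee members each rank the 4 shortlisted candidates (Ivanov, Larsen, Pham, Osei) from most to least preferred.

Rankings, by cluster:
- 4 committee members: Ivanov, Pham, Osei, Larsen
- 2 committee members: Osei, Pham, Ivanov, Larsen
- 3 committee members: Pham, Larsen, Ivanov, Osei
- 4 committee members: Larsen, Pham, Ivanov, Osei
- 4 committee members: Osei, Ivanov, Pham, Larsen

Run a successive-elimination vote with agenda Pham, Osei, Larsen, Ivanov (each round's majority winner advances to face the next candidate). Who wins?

Round 1: Pham vs Osei — 11–6, Pham advances.
Round 2: Pham vs Larsen — 13–4, Pham advances.
Round 3: Pham vs Ivanov — 9–8, Pham advances.
Pham survives the agenda.

Pham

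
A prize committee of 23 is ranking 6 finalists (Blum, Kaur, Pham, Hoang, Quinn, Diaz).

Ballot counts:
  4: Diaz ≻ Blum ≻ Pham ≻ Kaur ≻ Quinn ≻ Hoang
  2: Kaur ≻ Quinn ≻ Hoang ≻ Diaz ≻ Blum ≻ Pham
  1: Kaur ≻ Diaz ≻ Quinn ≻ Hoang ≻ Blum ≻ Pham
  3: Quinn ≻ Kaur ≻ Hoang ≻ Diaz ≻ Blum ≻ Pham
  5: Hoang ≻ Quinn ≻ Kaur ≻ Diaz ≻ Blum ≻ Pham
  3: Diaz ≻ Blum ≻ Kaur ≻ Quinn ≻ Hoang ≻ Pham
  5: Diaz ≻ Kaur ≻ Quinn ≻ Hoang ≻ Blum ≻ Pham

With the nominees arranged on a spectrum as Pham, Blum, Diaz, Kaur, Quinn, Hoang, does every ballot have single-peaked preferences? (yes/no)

yes

Axis positions: Pham=1, Blum=2, Diaz=3, Kaur=4, Quinn=5, Hoang=6.
Ballot type 1 (peak Diaz at position 3): ranking walks positions 3-2-1-4-5-6, expanding outward from the peak — single-peaked.
Ballot type 2 (peak Kaur at position 4): ranking walks positions 4-5-6-3-2-1, expanding outward from the peak — single-peaked.
Ballot type 3 (peak Kaur at position 4): ranking walks positions 4-3-5-6-2-1, expanding outward from the peak — single-peaked.
Ballot type 4 (peak Quinn at position 5): ranking walks positions 5-4-6-3-2-1, expanding outward from the peak — single-peaked.
Ballot type 5 (peak Hoang at position 6): ranking walks positions 6-5-4-3-2-1, expanding outward from the peak — single-peaked.
Ballot type 6 (peak Diaz at position 3): ranking walks positions 3-2-4-5-6-1, expanding outward from the peak — single-peaked.
Ballot type 7 (peak Diaz at position 3): ranking walks positions 3-4-5-6-2-1, expanding outward from the peak — single-peaked.
Every ranking is single-peaked on this axis.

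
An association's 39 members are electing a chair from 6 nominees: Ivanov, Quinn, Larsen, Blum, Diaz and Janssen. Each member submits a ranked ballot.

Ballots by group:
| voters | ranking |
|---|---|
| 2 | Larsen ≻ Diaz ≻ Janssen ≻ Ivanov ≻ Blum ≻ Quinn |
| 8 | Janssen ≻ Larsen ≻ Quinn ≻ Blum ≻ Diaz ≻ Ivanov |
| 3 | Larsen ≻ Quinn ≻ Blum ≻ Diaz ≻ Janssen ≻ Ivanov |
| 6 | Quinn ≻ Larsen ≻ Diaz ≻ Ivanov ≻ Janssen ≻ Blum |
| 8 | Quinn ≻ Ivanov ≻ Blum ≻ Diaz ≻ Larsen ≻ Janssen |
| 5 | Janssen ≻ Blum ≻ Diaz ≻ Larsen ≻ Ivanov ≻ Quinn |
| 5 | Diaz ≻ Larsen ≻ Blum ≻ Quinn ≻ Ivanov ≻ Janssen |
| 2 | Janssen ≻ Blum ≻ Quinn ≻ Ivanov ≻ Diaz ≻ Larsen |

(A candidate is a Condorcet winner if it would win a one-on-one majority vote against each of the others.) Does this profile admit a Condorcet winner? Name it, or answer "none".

Head-to-head results (39 voters):
Ivanov–Quinn: Quinn 32–7.
Ivanov vs Larsen: Larsen wins 29–10.
Ivanov vs Blum: Blum, 23–16.
Ivanov vs Diaz: Diaz wins 29–10.
Ivanov vs Janssen: Janssen wins 20–19.
Quinn–Larsen: Larsen 23–16.
Quinn vs Blum: Quinn, 25–14.
Quinn vs Diaz: Quinn, 27–12.
Quinn vs Janssen: Quinn wins 22–17.
Larsen–Blum: Larsen 24–15.
Larsen vs Diaz: Diaz wins 20–19.
Larsen–Janssen: Larsen 24–15.
Blum vs Diaz: Blum wins 26–13.
Blum–Janssen: Janssen 23–16.
Diaz vs Janssen: Diaz, 24–15.
Each candidate drops at least one matchup (Ivanov loses to Quinn; Quinn loses to Larsen; Larsen loses to Diaz; Blum loses to Quinn; Diaz loses to Quinn; Janssen loses to Quinn); the cycle Quinn beats Diaz beats Larsen beats Quinn rules out a Condorcet winner.

none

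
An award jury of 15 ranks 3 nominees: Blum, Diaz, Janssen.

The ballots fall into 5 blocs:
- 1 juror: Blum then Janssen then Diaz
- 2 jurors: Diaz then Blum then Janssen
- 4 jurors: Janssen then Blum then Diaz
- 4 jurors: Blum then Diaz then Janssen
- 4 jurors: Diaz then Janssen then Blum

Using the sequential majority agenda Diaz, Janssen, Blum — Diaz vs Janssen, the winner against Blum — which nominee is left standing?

Blum

Round 1: Diaz vs Janssen — 10–5, Diaz advances.
Round 2: Diaz vs Blum — 6–9, Blum advances.
The agenda winner is Blum.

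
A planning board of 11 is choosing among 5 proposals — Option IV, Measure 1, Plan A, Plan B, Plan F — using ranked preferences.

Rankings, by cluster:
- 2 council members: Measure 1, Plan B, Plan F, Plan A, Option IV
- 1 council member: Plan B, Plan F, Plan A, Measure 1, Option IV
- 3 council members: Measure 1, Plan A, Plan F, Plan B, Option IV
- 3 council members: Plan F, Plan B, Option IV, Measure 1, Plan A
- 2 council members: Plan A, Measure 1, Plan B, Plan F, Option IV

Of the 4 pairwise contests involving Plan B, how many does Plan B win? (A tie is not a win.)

2

Plan B against each rival (11 council members):
Plan B vs Option IV: Plan B wins 11–0.
Plan B vs Measure 1: 1+3 = 4 for Plan B, 7 for Measure 1 — Measure 1 by 7–4.
Plan B vs Plan A: 2+1+3 = 6 for Plan B, 5 for Plan A — Plan B by 6–5.
Plan B vs Plan F: Plan F wins 6–5.
Plan B beats Option IV, Plan A; loses to Measure 1, Plan F — 2 pairwise wins.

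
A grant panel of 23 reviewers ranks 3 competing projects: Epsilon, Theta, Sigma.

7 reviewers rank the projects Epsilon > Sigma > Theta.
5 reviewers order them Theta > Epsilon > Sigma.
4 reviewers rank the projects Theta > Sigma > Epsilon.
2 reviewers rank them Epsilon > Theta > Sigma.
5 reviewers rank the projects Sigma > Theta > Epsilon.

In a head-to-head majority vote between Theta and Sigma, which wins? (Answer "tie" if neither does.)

Sigma

Ballots ranking Theta above Sigma: 5 + 4 + 2 = 11.
Ballots ranking Sigma above Theta: 23 − 11 = 12.
Sigma wins the head-to-head 12–11.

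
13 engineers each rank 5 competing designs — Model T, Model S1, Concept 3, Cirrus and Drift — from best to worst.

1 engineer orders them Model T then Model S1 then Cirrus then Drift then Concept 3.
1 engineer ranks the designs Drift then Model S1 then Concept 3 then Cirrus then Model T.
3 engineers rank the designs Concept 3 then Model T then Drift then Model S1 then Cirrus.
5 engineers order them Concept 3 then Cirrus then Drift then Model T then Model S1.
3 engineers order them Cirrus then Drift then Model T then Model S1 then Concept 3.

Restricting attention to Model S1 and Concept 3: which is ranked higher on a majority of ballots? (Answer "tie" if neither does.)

Concept 3

Ballots ranking Model S1 above Concept 3: 1 + 1 + 3 = 5.
Ballots ranking Concept 3 above Model S1: 13 − 5 = 8.
Concept 3 wins the head-to-head 8–5.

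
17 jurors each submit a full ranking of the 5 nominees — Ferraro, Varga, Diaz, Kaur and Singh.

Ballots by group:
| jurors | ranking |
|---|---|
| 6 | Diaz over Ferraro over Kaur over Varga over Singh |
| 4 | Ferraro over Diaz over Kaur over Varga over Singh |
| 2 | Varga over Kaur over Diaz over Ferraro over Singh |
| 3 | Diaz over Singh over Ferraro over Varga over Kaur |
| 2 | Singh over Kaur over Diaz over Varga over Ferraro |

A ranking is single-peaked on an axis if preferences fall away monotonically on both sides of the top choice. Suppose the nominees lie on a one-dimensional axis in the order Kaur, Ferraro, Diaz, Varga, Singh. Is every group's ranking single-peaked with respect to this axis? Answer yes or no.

Axis positions: Kaur=1, Ferraro=2, Diaz=3, Varga=4, Singh=5.
Group 1 (peak Diaz at position 3): ranking walks positions 3-2-1-4-5, expanding outward from the peak — single-peaked.
Group 2 (peak Ferraro at position 2): ranking walks positions 2-3-1-4-5, expanding outward from the peak — single-peaked.
Group 3: ranking walks positions 4-1-3-2-5; Kaur is ranked above Diaz even though Diaz lies between Kaur and the peak Varga on the axis — preferences dip and rise again. Not single-peaked.
Group 4: ranking walks positions 3-5-2-4-1; Singh is ranked above Varga even though Varga lies between Singh and the peak Diaz on the axis — preferences dip and rise again. Not single-peaked.
Group 5: ranking walks positions 5-1-3-4-2; Kaur is ranked above Varga even though Varga lies between Kaur and the peak Singh on the axis — preferences dip and rise again. Not single-peaked.
Group 3 violates single-peakedness, so the profile is not single-peaked on this axis.

no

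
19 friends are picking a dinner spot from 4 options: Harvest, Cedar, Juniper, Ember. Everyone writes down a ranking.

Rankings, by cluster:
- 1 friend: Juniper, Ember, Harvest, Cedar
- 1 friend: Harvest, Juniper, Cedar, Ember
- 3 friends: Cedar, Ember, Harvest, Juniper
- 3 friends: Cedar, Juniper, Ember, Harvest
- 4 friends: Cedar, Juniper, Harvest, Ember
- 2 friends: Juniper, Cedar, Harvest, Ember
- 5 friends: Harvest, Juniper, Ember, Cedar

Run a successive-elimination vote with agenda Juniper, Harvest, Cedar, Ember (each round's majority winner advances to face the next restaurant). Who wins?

Cedar

Round 1: Juniper vs Harvest — 10–9, Juniper advances.
Round 2: Juniper vs Cedar — 9–10, Cedar advances.
Round 3: Cedar vs Ember — 13–6, Cedar advances.
The agenda winner is Cedar.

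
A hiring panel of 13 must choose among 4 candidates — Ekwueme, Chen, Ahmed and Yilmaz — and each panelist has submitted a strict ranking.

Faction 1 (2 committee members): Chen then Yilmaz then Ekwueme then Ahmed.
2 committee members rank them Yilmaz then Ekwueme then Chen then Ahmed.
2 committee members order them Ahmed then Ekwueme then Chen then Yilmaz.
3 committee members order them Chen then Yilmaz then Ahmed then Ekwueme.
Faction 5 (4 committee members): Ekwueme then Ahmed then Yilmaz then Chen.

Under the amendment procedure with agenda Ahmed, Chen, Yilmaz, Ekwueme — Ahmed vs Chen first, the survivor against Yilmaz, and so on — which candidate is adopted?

Ekwueme

Round 1: Ahmed vs Chen — 6–7, Chen advances.
Round 2: Chen vs Yilmaz — 7–6, Chen advances.
Round 3: Chen vs Ekwueme — 5–8, Ekwueme advances.
Ekwueme survives the agenda.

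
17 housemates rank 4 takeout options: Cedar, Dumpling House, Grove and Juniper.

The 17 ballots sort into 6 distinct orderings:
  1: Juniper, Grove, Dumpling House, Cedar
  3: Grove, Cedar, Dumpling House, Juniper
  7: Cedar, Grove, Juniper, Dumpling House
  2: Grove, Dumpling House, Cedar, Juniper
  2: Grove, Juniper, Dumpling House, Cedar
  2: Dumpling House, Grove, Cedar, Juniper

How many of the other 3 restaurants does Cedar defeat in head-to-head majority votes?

2

Cedar against each rival (17 friends):
Cedar–Dumpling House: Cedar 10–7.
Cedar vs Grove: 7 for Cedar, 10 for Grove — Grove by 10–7.
Cedar–Juniper: Cedar 14–3.
Cedar beats Dumpling House, Juniper; loses to Grove — 2 pairwise wins.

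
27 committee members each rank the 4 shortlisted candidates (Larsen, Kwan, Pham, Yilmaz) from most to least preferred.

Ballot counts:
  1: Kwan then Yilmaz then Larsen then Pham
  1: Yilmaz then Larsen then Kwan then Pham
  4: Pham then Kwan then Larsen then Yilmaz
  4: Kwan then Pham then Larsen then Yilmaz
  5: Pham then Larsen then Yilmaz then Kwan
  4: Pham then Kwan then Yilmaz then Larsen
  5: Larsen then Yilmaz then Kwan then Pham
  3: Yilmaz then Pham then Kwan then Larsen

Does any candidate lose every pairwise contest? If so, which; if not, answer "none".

Pairwise majorities:
Larsen vs Kwan: Kwan, 16–11.
Larsen vs Pham: Larsen is ranked higher on 1+1+5 = 7 ballots, Pham on 20. Pham wins 20–7.
Larsen vs Yilmaz: Larsen is ranked higher on 4+4+5+5 = 18 ballots, Yilmaz on 9. Larsen wins 18–9.
Kwan vs Pham: Pham wins 16–11.
Kwan–Yilmaz: Yilmaz 14–13.
Pham vs Yilmaz: Pham preferred on 4+4+5+4 = 17 ballots; Pham wins 17–10.
Each candidate has at least one pairwise win (Larsen beats Yilmaz; Kwan beats Larsen; Pham beats Larsen; Yilmaz beats Kwan) — no Condorcet loser.

none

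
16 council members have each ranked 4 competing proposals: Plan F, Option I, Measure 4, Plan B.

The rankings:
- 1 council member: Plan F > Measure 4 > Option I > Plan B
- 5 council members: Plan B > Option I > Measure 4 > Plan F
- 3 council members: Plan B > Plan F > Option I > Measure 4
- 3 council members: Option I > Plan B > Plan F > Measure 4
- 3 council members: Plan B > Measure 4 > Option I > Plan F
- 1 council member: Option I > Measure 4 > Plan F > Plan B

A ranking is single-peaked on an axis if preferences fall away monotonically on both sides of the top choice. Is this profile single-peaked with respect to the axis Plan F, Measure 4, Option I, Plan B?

Axis positions: Plan F=1, Measure 4=2, Option I=3, Plan B=4.
Type 1 (peak Plan F at position 1): ranking walks positions 1-2-3-4, expanding outward from the peak — single-peaked.
Type 2 (peak Plan B at position 4): ranking walks positions 4-3-2-1, expanding outward from the peak — single-peaked.
Type 3: ranking walks positions 4-1-3-2; Plan F is ranked above Option I even though Option I lies between Plan F and the peak Plan B on the axis — preferences dip and rise again. Not single-peaked.
Type 4: ranking walks positions 3-4-1-2; Plan F is ranked above Measure 4 even though Measure 4 lies between Plan F and the peak Option I on the axis — preferences dip and rise again. Not single-peaked.
Type 5: ranking walks positions 4-2-3-1; Measure 4 is ranked above Option I even though Option I lies between Measure 4 and the peak Plan B on the axis — preferences dip and rise again. Not single-peaked.
Type 6 (peak Option I at position 3): ranking walks positions 3-2-1-4, expanding outward from the peak — single-peaked.
Type 3 violates single-peakedness, so the profile is not single-peaked on this axis.

no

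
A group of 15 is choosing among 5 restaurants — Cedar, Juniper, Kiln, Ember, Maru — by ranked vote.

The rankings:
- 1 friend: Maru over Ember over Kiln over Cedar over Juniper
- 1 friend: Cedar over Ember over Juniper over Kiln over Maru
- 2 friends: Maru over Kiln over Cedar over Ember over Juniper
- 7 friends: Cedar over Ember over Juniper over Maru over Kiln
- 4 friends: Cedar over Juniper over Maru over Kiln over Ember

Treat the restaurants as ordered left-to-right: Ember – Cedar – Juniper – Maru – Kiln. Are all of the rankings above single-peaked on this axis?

Axis positions: Ember=1, Cedar=2, Juniper=3, Maru=4, Kiln=5.
Bloc 1: ranking walks positions 4-1-5-2-3; Ember is ranked above Juniper even though Juniper lies between Ember and the peak Maru on the axis — preferences dip and rise again. Not single-peaked.
Bloc 2: ranking walks positions 2-1-3-5-4; Kiln is ranked above Maru even though Maru lies between Kiln and the peak Cedar on the axis — preferences dip and rise again. Not single-peaked.
Bloc 3: ranking walks positions 4-5-2-1-3; Cedar is ranked above Juniper even though Juniper lies between Cedar and the peak Maru on the axis — preferences dip and rise again. Not single-peaked.
Bloc 4 (peak Cedar at position 2): ranking walks positions 2-1-3-4-5, expanding outward from the peak — single-peaked.
Bloc 5 (peak Cedar at position 2): ranking walks positions 2-3-4-5-1, expanding outward from the peak — single-peaked.
Bloc 1 violates single-peakedness, so the profile is not single-peaked on this axis.

no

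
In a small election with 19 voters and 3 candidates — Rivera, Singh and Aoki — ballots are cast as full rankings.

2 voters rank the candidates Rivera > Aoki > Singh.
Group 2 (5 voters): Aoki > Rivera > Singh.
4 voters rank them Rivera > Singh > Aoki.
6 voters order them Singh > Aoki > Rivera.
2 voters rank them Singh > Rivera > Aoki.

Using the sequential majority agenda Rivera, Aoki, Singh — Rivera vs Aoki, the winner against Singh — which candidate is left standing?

Round 1: Rivera vs Aoki — 8–11, Aoki advances.
Round 2: Aoki vs Singh — 7–12, Singh advances.
The agenda winner is Singh.

Singh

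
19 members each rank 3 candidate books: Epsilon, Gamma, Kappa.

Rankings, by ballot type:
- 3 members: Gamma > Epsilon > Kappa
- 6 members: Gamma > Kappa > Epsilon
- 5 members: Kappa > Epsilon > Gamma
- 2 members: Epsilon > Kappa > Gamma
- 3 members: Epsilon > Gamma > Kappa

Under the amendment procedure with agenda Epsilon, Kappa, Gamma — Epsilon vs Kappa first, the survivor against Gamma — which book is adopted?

Gamma

Round 1: Epsilon vs Kappa — 8–11, Kappa advances.
Round 2: Kappa vs Gamma — 7–12, Gamma advances.
The agenda winner is Gamma.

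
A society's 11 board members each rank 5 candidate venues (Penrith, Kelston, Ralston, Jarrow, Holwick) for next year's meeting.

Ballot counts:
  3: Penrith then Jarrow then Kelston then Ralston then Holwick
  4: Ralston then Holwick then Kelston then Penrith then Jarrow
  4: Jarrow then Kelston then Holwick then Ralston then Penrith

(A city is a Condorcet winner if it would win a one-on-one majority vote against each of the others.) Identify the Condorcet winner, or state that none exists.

Check each pair by majority over 11 ballots:
Penrith vs Kelston: Penrith is ranked higher on 3 ballots, Kelston on 8. Kelston wins 8–3.
Penrith vs Ralston: Ralston, 8–3.
Penrith vs Jarrow: 3+4 = 7 for Penrith, 4 for Jarrow — Penrith by 7–4.
Penrith–Holwick: Holwick 8–3.
Kelston vs Ralston: Kelston preferred on 3+4 = 7 ballots; Kelston wins 7–4.
Kelston vs Jarrow: Jarrow, 7–4.
Kelston vs Holwick: Kelston, 7–4.
Ralston vs Jarrow: Jarrow wins 7–4.
Ralston vs Holwick: Ralston is ranked higher on 3+4 = 7 ballots, Holwick on 4. Ralston wins 7–4.
Jarrow–Holwick: Jarrow 7–4.
No city is unbeaten: Penrith loses to Kelston; Kelston loses to Jarrow; Ralston loses to Kelston; Jarrow loses to Penrith; Holwick loses to Kelston. In particular Penrith > Jarrow > Kelston > Penrith is a majority cycle — no Condorcet winner exists.

none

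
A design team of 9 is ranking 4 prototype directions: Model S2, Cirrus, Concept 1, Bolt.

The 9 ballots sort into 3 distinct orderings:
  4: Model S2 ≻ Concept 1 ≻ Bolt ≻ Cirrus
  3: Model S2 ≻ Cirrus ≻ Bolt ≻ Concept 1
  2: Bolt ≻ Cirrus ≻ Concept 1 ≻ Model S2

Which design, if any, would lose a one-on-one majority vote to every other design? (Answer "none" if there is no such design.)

Pairwise majorities:
Model S2 vs Cirrus: Model S2, 7–2.
Model S2 vs Concept 1: 4+3 = 7 for Model S2, 2 for Concept 1 — Model S2 by 7–2.
Model S2 vs Bolt: Model S2 preferred on 4+3 = 7 ballots; Model S2 wins 7–2.
Cirrus vs Concept 1: Cirrus wins 5–4.
Cirrus vs Bolt: Bolt, 6–3.
Concept 1 vs Bolt: Bolt, 5–4.
Only Concept 1 has no wins; Concept 1 is the Condorcet loser.

Concept 1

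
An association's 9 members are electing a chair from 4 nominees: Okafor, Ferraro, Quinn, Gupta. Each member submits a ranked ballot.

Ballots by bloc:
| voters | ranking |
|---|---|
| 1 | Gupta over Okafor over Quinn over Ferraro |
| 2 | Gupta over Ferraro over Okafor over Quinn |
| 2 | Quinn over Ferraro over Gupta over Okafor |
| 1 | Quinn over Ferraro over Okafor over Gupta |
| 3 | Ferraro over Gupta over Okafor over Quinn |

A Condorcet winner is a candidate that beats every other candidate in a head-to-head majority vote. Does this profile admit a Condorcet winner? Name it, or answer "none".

Ferraro

Head-to-head results (9 voters):
Okafor–Ferraro: Ferraro 8–1.
Okafor vs Quinn: Okafor, 6–3.
Okafor–Gupta: Gupta 8–1.
Ferraro vs Quinn: Ferraro wins 5–4.
Ferraro vs Gupta: Ferraro preferred on 2+1+3 = 6 ballots; Ferraro wins 6–3.
Quinn–Gupta: Gupta 6–3.
Only Ferraro has no losses; Ferraro is the Condorcet winner.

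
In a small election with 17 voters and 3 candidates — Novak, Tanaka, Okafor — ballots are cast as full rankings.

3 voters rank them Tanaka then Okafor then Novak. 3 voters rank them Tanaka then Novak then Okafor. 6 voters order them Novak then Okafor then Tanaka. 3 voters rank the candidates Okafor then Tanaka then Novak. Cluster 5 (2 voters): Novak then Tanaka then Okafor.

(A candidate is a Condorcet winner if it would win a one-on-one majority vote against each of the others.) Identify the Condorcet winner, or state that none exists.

none

Head-to-head results (17 voters):
Novak–Tanaka: Tanaka 9–8.
Novak vs Okafor: Novak wins 11–6.
Tanaka vs Okafor: Okafor, 9–8.
No candidate is unbeaten: Novak loses to Tanaka; Tanaka loses to Okafor; Okafor loses to Novak. In particular Novak → Okafor → Tanaka → Novak is a majority cycle — no Condorcet winner exists.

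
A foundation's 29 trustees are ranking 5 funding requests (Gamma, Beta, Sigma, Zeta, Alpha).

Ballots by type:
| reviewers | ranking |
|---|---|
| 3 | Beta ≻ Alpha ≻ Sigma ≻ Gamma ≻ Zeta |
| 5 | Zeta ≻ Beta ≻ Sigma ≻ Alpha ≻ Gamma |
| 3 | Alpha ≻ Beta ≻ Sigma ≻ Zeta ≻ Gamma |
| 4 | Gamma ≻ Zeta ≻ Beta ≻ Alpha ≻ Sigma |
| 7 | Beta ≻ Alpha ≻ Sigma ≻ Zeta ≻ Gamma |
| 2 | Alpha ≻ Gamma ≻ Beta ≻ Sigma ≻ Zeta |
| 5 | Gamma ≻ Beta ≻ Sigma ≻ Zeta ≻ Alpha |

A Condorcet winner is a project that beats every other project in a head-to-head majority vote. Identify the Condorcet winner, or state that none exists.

Check each pair by majority over 29 ballots:
Gamma vs Beta: Beta, 18–11.
Gamma–Sigma: Sigma 18–11.
Gamma vs Zeta: Zeta wins 15–14.
Gamma vs Alpha: Alpha wins 20–9.
Beta vs Sigma: Beta, 29–0.
Beta vs Zeta: Beta, 20–9.
Beta vs Alpha: Beta wins 24–5.
Sigma vs Zeta: Sigma, 20–9.
Sigma vs Alpha: Alpha wins 19–10.
Zeta vs Alpha: Alpha, 15–14.
Beta wins every pairwise contest, so Beta is the Condorcet winner.

Beta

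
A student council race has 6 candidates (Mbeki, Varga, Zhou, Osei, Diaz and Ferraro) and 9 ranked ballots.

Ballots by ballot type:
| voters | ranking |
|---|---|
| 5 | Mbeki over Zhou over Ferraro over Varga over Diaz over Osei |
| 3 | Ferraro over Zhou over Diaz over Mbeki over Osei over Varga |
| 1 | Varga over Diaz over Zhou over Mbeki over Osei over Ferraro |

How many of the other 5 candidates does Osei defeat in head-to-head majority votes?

Osei against each rival (9 voters):
Osei vs Mbeki: 0 to 9, Mbeki.
Osei vs Varga: Varga wins 6–3.
Osei vs Zhou: 0 to 9, Zhou.
Osei vs Diaz: 0 to 9, Diaz.
Osei–Ferraro: Ferraro 8–1.
Osei beats no one; loses to Mbeki, Varga, Zhou, Diaz, Ferraro — 0 pairwise wins.

0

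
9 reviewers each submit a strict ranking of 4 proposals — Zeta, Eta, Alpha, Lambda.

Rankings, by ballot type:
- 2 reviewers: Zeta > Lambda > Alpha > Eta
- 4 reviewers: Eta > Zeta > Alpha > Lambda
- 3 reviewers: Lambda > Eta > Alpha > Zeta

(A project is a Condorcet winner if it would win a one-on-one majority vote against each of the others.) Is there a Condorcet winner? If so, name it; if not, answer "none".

Check each pair by majority over 9 ballots:
Zeta vs Eta: Eta wins 7–2.
Zeta vs Alpha: Zeta wins 6–3.
Zeta–Lambda: Zeta 6–3.
Eta vs Alpha: Eta wins 7–2.
Eta–Lambda: Lambda 5–4.
Alpha–Lambda: Lambda 5–4.
No project is unbeaten: Zeta loses to Eta; Eta loses to Lambda; Alpha loses to Zeta; Lambda loses to Zeta. In particular Zeta beats Lambda beats Eta beats Zeta is a majority cycle — no Condorcet winner exists.

none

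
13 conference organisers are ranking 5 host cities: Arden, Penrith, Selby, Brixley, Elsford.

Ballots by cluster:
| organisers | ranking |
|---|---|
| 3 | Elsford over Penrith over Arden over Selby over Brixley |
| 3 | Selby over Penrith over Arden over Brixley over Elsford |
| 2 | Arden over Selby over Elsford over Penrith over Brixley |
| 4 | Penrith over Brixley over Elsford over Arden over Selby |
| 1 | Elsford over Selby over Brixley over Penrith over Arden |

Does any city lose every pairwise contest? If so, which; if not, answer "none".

Pairwise majorities:
Arden vs Penrith: Penrith wins 11–2.
Arden vs Selby: 3+2+4 = 9 for Arden, 4 for Selby — Arden by 9–4.
Arden vs Brixley: Arden, 8–5.
Arden vs Elsford: 3+2 = 5 for Arden, 8 for Elsford — Elsford by 8–5.
Penrith vs Selby: 3+4 = 7 for Penrith, 6 for Selby — Penrith by 7–6.
Penrith vs Brixley: 3+3+2+4 = 12 for Penrith, 1 for Brixley — Penrith by 12–1.
Penrith vs Elsford: Penrith, 7–6.
Selby vs Brixley: Selby, 9–4.
Selby–Elsford: Elsford 8–5.
Brixley vs Elsford: Brixley wins 7–6.
Each city has at least one pairwise win (Arden beats Selby; Penrith beats Arden; Selby beats Brixley; Brixley beats Elsford; Elsford beats Arden) — no Condorcet loser.

none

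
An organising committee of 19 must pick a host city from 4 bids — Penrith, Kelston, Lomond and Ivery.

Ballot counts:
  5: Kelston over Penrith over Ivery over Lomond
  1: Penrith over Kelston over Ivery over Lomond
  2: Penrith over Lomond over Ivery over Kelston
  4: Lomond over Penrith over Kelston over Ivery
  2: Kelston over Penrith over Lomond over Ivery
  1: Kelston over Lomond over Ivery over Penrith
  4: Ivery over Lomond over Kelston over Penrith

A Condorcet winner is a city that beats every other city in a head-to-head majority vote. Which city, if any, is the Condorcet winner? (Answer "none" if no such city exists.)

none

Pairwise majorities:
Penrith vs Kelston: Kelston, 12–7.
Penrith vs Lomond: Penrith wins 10–9.
Penrith vs Ivery: Penrith preferred on 5+1+2+4+2 = 14 ballots; Penrith wins 14–5.
Kelston vs Lomond: 9 to 10, Lomond.
Kelston vs Ivery: Kelston is ranked higher on 5+1+4+2+1 = 13 ballots, Ivery on 6. Kelston wins 13–6.
Lomond–Ivery: Ivery 10–9.
Every city loses at least once (Penrith loses to Kelston; Kelston loses to Lomond; Lomond loses to Penrith; Ivery loses to Penrith). The majority relation contains the cycle Penrith beats Lomond beats Kelston beats Penrith, so there is no Condorcet winner.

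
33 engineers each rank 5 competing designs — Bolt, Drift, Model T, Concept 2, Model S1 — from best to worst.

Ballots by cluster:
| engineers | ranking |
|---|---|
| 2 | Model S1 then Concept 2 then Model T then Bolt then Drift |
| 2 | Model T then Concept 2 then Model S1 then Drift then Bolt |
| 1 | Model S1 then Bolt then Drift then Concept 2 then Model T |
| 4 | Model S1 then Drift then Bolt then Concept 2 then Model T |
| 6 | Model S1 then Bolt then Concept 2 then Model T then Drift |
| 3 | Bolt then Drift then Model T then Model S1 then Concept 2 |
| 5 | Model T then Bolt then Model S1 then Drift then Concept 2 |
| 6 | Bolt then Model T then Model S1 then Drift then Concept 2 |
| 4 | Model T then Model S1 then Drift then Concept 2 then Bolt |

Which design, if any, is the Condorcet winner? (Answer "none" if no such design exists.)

Check each pair by majority over 33 ballots:
Bolt vs Drift: 23 to 10, Bolt.
Bolt vs Model T: 1+4+6+3+6 = 20 for Bolt, 13 for Model T — Bolt by 20–13.
Bolt vs Concept 2: 1+4+6+3+5+6 = 25 for Bolt, 8 for Concept 2 — Bolt by 25–8.
Bolt vs Model S1: Bolt preferred on 3+5+6 = 14 ballots; Model S1 wins 19–14.
Drift vs Model T: Drift is ranked higher on 1+4+3 = 8 ballots, Model T on 25. Model T wins 25–8.
Drift vs Concept 2: Drift is ranked higher on 1+4+3+5+6+4 = 23 ballots, Concept 2 on 10. Drift wins 23–10.
Drift vs Model S1: 3 to 30, Model S1.
Model T vs Concept 2: Model T preferred on 2+3+5+6+4 = 20 ballots; Model T wins 20–13.
Model T vs Model S1: Model T is ranked higher on 2+3+5+6+4 = 20 ballots, Model S1 on 13. Model T wins 20–13.
Concept 2 vs Model S1: 2 to 31, Model S1.
Every design loses at least once (Bolt loses to Model S1; Drift loses to Bolt; Model T loses to Bolt; Concept 2 loses to Bolt; Model S1 loses to Model T). The majority relation contains the cycle Bolt → Model T → Model S1 → Bolt, so there is no Condorcet winner.

none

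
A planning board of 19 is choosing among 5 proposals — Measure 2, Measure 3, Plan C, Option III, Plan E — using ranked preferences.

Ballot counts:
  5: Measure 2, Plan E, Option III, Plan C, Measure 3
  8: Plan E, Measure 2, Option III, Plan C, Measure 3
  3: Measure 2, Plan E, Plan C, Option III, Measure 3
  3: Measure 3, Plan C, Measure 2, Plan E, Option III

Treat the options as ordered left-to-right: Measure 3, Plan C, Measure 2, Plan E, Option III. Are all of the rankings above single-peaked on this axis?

yes

Axis positions: Measure 3=1, Plan C=2, Measure 2=3, Plan E=4, Option III=5.
Ballot type 1 (peak Measure 2 at position 3): ranking walks positions 3-4-5-2-1, expanding outward from the peak — single-peaked.
Ballot type 2 (peak Plan E at position 4): ranking walks positions 4-3-5-2-1, expanding outward from the peak — single-peaked.
Ballot type 3 (peak Measure 2 at position 3): ranking walks positions 3-4-2-5-1, expanding outward from the peak — single-peaked.
Ballot type 4 (peak Measure 3 at position 1): ranking walks positions 1-2-3-4-5, expanding outward from the peak — single-peaked.
Every ranking is single-peaked on this axis.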